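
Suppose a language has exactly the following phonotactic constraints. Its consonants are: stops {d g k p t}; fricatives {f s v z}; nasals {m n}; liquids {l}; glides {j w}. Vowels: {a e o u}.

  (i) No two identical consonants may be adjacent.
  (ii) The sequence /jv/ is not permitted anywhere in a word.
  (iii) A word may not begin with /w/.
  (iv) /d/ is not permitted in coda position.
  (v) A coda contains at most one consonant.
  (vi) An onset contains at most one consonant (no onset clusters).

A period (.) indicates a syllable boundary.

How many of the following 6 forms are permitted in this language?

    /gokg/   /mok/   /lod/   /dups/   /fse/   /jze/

/gokg/ — violates constraint (v): syllable 1 coda /kg/ has 2 consonants (> 1) → not permitted
/mok/ — σ1 onset /m/, coda /k/ ok → permitted
/lod/ — violates constraint (iv): syllable 1 coda contains /d/ → not permitted
/dups/ — violates constraint (v): syllable 1 coda /ps/ has 2 consonants (> 1) → not permitted
/fse/ — violates constraint (vi): syllable 1 onset /fs/ has 2 consonants (> 1) → not permitted
/jze/ — violates constraint (vi): syllable 1 onset /jz/ has 2 consonants (> 1) → not permitted
Permitted: /mok/ → 1.

1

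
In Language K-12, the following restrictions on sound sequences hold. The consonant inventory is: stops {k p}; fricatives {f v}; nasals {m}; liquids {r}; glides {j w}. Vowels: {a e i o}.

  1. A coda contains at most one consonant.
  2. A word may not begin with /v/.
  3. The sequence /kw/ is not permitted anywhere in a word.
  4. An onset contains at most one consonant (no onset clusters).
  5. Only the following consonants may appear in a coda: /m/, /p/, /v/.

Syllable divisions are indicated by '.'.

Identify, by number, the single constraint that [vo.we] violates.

2

[vo.we]: word begins with /v/.
This is a violation of constraint 2: "A word may not begin with /v/."
The remaining constraints (1, 3, 4, 5) are satisfied.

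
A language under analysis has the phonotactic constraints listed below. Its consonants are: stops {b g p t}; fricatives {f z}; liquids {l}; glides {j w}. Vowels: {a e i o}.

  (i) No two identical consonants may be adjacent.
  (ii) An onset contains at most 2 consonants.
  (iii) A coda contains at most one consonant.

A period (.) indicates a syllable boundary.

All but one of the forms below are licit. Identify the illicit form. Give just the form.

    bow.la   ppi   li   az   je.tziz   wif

ppi

bow.la — σ1 onset /b/, coda /w/ ok; σ2 onset /l/, coda /∅/ ok → licit
ppi — violates constraint (i): adjacent identical consonants /pp/ → illicit
li — σ1 onset /l/, coda /∅/ ok → licit
az — σ1 onset /∅/, coda /z/ ok → licit
je.tziz — σ1 onset /j/, coda /∅/ ok; σ2 onset /tz/ (2C), coda /z/ ok → licit
wif — σ1 onset /w/, coda /f/ ok → licit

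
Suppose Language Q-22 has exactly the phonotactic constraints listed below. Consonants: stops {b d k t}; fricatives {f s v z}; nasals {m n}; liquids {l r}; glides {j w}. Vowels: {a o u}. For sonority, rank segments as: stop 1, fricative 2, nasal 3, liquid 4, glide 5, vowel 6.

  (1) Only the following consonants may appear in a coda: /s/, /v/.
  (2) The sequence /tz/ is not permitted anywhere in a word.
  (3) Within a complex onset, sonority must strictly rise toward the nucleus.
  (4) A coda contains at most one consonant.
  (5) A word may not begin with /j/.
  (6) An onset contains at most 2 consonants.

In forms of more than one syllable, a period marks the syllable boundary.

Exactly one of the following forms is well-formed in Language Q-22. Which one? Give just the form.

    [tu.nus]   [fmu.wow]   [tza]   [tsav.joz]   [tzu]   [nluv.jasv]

[tu.nus]

[tu.nus] — σ1 onset /t/, coda /∅/ ok; σ2 onset /n/, coda /s/ ok → well-formed
[fmu.wow] — violates constraint 1: syllable 2 coda contains /w/, which is not a licensed coda consonant → ill-formed
[tza] — violates constraint 2: contains banned sequence /tz/ → ill-formed
[tsav.joz] — violates constraint 1: syllable 2 coda contains /z/, which is not a licensed coda consonant → ill-formed
[tzu] — violates constraint 2: contains banned sequence /tz/ → ill-formed
[nluv.jasv] — violates constraint 4: syllable 2 coda /sv/ has 2 consonants (> 1) → ill-formed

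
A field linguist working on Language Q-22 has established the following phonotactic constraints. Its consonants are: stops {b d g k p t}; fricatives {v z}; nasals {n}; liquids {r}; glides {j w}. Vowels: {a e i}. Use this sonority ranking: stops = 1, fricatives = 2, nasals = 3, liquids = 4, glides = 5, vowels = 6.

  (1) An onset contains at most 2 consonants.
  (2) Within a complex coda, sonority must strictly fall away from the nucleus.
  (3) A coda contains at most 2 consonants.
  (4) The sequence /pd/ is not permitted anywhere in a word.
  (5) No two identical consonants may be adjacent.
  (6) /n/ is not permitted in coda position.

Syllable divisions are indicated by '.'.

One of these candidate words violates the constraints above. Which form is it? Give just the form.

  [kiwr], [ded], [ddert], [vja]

[ddert]

[kiwr] — σ1 onset /k/, coda /wr/ (5→4 falls) ok → permitted
[ded] — σ1 onset /d/, coda /d/ ok → permitted
[ddert] — violates constraint 5: adjacent identical consonants /dd/ → not permitted
[vja] — σ1 onset /vj/ (2C), coda /∅/ ok → permitted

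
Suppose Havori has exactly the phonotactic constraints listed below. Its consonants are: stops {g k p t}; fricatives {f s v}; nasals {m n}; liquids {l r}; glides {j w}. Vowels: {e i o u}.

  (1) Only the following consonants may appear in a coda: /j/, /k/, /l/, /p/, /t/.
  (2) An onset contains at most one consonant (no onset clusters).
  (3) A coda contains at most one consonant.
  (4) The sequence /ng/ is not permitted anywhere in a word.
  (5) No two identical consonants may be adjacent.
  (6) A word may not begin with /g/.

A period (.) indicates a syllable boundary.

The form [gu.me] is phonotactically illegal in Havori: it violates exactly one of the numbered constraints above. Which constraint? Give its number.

6

[gu.me]: word begins with /g/.
This is a violation of constraint 6: "A word may not begin with /g/."
The remaining constraints (1, 2, 3, 4, 5) are satisfied.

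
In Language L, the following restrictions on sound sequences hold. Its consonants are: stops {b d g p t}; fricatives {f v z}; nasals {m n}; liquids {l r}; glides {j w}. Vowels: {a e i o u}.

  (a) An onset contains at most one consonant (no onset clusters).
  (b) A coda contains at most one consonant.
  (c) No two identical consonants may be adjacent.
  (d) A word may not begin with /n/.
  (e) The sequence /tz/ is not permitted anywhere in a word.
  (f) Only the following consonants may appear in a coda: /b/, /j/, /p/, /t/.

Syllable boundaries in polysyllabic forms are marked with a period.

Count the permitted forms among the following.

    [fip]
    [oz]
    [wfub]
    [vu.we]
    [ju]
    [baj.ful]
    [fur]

3

[fip] — σ1 onset /f/, coda /p/ ok → permitted
[oz] — violates constraint (f): syllable 1 coda contains /z/, which is not a licensed coda consonant → not permitted
[wfub] — violates constraint (a): syllable 1 onset /wf/ has 2 consonants (> 1) → not permitted
[vu.we] — σ1 onset /v/, coda /∅/ ok; σ2 onset /w/, coda /∅/ ok → permitted
[ju] — σ1 onset /j/, coda /∅/ ok → permitted
[baj.ful] — violates constraint (f): syllable 2 coda contains /l/, which is not a licensed coda consonant → not permitted
[fur] — violates constraint (f): syllable 1 coda contains /r/, which is not a licensed coda consonant → not permitted
Permitted: [fip], [vu.we], [ju] → 3.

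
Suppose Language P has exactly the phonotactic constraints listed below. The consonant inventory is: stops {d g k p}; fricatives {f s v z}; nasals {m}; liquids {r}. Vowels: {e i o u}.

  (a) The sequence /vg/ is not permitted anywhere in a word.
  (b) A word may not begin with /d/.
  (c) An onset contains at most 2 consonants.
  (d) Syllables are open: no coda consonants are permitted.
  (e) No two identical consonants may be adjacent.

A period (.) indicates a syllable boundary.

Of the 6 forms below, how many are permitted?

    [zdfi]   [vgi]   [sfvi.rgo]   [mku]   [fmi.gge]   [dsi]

[zdfi] — violates constraint (c): syllable 1 onset /zdf/ has 3 consonants (> 2) → not permitted
[vgi] — violates constraint (a): contains banned sequence /vg/ → not permitted
[sfvi.rgo] — violates constraint (c): syllable 1 onset /sfv/ has 3 consonants (> 2) → not permitted
[mku] — σ1 onset /mk/ (2C), coda /∅/ ok → permitted
[fmi.gge] — violates constraint (e): adjacent identical consonants /gg/ → not permitted
[dsi] — violates constraint (b): word begins with /d/ → not permitted
Permitted: [mku] → 1.

1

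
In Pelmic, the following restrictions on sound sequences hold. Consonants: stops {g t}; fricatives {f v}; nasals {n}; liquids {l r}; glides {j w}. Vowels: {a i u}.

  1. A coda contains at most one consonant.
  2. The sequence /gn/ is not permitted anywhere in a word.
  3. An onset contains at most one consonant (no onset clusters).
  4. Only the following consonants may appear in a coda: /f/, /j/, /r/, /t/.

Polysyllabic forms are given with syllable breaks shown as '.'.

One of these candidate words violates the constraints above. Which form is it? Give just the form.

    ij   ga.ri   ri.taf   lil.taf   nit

lil.taf

ij — σ1 onset /∅/, coda /j/ ok → licit
ga.ri — σ1 onset /g/, coda /∅/ ok; σ2 onset /r/, coda /∅/ ok → licit
ri.taf — σ1 onset /r/, coda /∅/ ok; σ2 onset /t/, coda /f/ ok → licit
lil.taf — violates constraint 4: syllable 1 coda contains /l/, which is not a licensed coda consonant → illicit
nit — σ1 onset /n/, coda /t/ ok → licit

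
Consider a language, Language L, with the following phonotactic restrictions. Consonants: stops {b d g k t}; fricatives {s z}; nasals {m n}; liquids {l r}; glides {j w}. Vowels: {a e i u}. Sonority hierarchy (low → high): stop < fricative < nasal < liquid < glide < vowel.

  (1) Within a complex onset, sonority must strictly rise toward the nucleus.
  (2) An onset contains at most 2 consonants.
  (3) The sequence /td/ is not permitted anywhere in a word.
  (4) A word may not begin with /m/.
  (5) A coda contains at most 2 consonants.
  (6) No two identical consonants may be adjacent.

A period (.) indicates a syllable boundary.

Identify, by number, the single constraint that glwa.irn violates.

2

glwa.irn: syllable 1 onset /glw/ has 3 consonants (> 2).
This is a violation of constraint 2: "An onset contains at most 2 consonants."
The remaining constraints (1, 3, 4, 5, 6) are satisfied.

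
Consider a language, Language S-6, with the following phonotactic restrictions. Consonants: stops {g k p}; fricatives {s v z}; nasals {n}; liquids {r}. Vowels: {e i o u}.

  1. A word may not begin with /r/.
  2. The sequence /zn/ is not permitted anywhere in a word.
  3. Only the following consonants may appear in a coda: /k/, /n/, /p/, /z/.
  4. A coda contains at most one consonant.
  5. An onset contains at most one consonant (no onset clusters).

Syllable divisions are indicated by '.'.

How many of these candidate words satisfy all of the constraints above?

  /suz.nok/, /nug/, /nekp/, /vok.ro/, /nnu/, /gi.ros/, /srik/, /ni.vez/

2

/suz.nok/ — violates constraint 2: contains banned sequence /zn/ → not permitted
/nug/ — violates constraint 3: syllable 1 coda contains /g/, which is not a licensed coda consonant → not permitted
/nekp/ — violates constraint 4: syllable 1 coda /kp/ has 2 consonants (> 1) → not permitted
/vok.ro/ — σ1 onset /v/, coda /k/ ok; σ2 onset /r/, coda /∅/ ok → permitted
/nnu/ — violates constraint 5: syllable 1 onset /nn/ has 2 consonants (> 1) → not permitted
/gi.ros/ — violates constraint 3: syllable 2 coda contains /s/, which is not a licensed coda consonant → not permitted
/srik/ — violates constraint 5: syllable 1 onset /sr/ has 2 consonants (> 1) → not permitted
/ni.vez/ — σ1 onset /n/, coda /∅/ ok; σ2 onset /v/, coda /z/ ok → permitted
Permitted: /vok.ro/, /ni.vez/ → 2.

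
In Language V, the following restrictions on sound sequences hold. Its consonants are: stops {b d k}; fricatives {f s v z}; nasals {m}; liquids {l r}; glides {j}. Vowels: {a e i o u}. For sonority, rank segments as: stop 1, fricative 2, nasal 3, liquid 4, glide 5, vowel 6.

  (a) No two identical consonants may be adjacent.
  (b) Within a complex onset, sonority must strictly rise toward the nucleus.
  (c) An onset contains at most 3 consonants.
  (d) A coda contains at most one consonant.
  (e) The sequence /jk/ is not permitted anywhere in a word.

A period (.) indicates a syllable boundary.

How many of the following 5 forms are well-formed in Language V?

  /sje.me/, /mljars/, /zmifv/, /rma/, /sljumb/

1

/sje.me/ — σ1 onset /sj/ (2→5 rises), coda /∅/ ok; σ2 onset /m/, coda /∅/ ok → well-formed
/mljars/ — violates constraint (d): syllable 1 coda /rs/ has 2 consonants (> 1) → ill-formed
/zmifv/ — violates constraint (d): syllable 1 coda /fv/ has 2 consonants (> 1) → ill-formed
/rma/ — violates constraint (b): syllable 1 onset /rm/: /r/ (liquid, 4) → /m/ (nasal, 3) does not rise → ill-formed
/sljumb/ — violates constraint (d): syllable 1 coda /mb/ has 2 consonants (> 1) → ill-formed
Well-formed: /sje.me/ → 1.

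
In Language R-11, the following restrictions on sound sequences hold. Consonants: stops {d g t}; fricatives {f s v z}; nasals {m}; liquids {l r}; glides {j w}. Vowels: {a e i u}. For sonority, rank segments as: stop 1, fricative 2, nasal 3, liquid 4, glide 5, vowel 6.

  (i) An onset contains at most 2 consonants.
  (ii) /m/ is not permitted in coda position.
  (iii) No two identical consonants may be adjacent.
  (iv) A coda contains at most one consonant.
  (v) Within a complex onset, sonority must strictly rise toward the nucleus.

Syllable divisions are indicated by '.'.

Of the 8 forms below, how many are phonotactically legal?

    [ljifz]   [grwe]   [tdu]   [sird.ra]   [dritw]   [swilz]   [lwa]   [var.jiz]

[ljifz] — violates constraint (iv): syllable 1 coda /fz/ has 2 consonants (> 1) → phonotactically illegal
[grwe] — violates constraint (i): syllable 1 onset /grw/ has 3 consonants (> 2) → phonotactically illegal
[tdu] — violates constraint (v): syllable 1 onset /td/: /t/ (stop, 1) → /d/ (stop, 1) does not rise → phonotactically illegal
[sird.ra] — violates constraint (iv): syllable 1 coda /rd/ has 2 consonants (> 1) → phonotactically illegal
[dritw] — violates constraint (iv): syllable 1 coda /tw/ has 2 consonants (> 1) → phonotactically illegal
[swilz] — violates constraint (iv): syllable 1 coda /lz/ has 2 consonants (> 1) → phonotactically illegal
[lwa] — σ1 onset /lw/ (4→5 rises), coda /∅/ ok → phonotactically legal
[var.jiz] — σ1 onset /v/, coda /r/ ok; σ2 onset /j/, coda /z/ ok → phonotactically legal
Phonotactically legal: [lwa], [var.jiz] → 2.

2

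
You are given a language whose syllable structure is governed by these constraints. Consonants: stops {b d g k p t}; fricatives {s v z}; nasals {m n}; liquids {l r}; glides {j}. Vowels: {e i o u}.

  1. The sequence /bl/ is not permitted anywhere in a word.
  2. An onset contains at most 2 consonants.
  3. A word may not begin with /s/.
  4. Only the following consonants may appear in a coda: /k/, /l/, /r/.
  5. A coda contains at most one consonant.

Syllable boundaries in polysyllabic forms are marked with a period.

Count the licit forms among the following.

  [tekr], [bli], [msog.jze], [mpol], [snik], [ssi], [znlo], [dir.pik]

[tekr] — violates constraint 5: syllable 1 coda /kr/ has 2 consonants (> 1) → illicit
[bli] — violates constraint 1: contains banned sequence /bl/ → illicit
[msog.jze] — violates constraint 4: syllable 1 coda contains /g/, which is not a licensed coda consonant → illicit
[mpol] — σ1 onset /mp/ (2C), coda /l/ ok → licit
[snik] — violates constraint 3: word begins with /s/ → illicit
[ssi] — violates constraint 3: word begins with /s/ → illicit
[znlo] — violates constraint 2: syllable 1 onset /znl/ has 3 consonants (> 2) → illicit
[dir.pik] — σ1 onset /d/, coda /r/ ok; σ2 onset /p/, coda /k/ ok → licit
Licit: [mpol], [dir.pik] → 2.

2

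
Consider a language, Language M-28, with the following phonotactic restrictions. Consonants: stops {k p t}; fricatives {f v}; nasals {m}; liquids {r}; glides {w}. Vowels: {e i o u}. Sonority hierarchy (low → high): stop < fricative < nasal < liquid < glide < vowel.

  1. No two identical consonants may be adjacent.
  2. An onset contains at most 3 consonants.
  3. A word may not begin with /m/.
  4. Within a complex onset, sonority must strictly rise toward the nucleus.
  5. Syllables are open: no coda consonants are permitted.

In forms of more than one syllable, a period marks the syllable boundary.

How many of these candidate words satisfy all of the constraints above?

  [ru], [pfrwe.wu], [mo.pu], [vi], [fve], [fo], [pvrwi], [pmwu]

[ru] — σ1 onset /r/, coda /∅/ ok → well-formed
[pfrwe.wu] — violates constraint 2: syllable 1 onset /pfrw/ has 4 consonants (> 3) → ill-formed
[mo.pu] — violates constraint 3: word begins with /m/ → ill-formed
[vi] — σ1 onset /v/, coda /∅/ ok → well-formed
[fve] — violates constraint 4: syllable 1 onset /fv/: /f/ (fricative, 2) → /v/ (fricative, 2) does not rise → ill-formed
[fo] — σ1 onset /f/, coda /∅/ ok → well-formed
[pvrwi] — violates constraint 2: syllable 1 onset /pvrw/ has 4 consonants (> 3) → ill-formed
[pmwu] — σ1 onset /pmw/ (1→3→5 rises), coda /∅/ ok → well-formed
Well-formed: [ru], [vi], [fo], [pmwu] → 4.

4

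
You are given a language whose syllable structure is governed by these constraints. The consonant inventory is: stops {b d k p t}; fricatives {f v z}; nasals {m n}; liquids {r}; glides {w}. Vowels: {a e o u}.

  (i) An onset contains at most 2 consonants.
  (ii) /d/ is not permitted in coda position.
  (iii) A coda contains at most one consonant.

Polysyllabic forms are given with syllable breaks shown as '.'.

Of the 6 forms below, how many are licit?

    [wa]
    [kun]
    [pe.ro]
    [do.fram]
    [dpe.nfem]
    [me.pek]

[wa] — σ1 onset /w/, coda /∅/ ok → licit
[kun] — σ1 onset /k/, coda /n/ ok → licit
[pe.ro] — σ1 onset /p/, coda /∅/ ok; σ2 onset /r/, coda /∅/ ok → licit
[do.fram] — σ1 onset /d/, coda /∅/ ok; σ2 onset /fr/ (2C), coda /m/ ok → licit
[dpe.nfem] — σ1 onset /dp/ (2C), coda /∅/ ok; σ2 onset /nf/ (2C), coda /m/ ok → licit
[me.pek] — σ1 onset /m/, coda /∅/ ok; σ2 onset /p/, coda /k/ ok → licit
Licit: [wa], [kun], [pe.ro], [do.fram], [dpe.nfem], [me.pek] → 6.

6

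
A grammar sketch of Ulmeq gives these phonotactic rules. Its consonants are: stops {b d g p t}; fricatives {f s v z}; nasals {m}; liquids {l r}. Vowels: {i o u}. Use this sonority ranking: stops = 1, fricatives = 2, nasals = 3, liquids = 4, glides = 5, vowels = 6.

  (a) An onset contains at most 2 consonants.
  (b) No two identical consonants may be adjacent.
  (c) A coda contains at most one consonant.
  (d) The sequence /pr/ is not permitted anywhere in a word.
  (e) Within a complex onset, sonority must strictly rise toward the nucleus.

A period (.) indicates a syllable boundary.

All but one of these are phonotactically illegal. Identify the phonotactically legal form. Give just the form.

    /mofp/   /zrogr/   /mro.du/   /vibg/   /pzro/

/mofp/ — violates constraint (c): syllable 1 coda /fp/ has 2 consonants (> 1) → phonotactically illegal
/zrogr/ — violates constraint (c): syllable 1 coda /gr/ has 2 consonants (> 1) → phonotactically illegal
/mro.du/ — σ1 onset /mr/ (3→4 rises), coda /∅/ ok; σ2 onset /d/, coda /∅/ ok → phonotactically legal
/vibg/ — violates constraint (c): syllable 1 coda /bg/ has 2 consonants (> 1) → phonotactically illegal
/pzro/ — violates constraint (a): syllable 1 onset /pzr/ has 3 consonants (> 2) → phonotactically illegal

/mro.du/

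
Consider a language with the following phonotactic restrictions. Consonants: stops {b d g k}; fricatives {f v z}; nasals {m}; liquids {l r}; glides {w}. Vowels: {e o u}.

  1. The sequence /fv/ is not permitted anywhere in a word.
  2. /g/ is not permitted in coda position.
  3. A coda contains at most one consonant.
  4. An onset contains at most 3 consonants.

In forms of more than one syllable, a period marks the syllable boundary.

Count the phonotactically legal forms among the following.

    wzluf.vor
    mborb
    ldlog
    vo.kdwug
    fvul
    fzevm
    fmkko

0

wzluf.vor — violates constraint 1: contains banned sequence /fv/ → phonotactically illegal
mborb — violates constraint 3: syllable 1 coda /rb/ has 2 consonants (> 1) → phonotactically illegal
ldlog — violates constraint 2: syllable 1 coda contains /g/ → phonotactically illegal
vo.kdwug — violates constraint 2: syllable 2 coda contains /g/ → phonotactically illegal
fvul — violates constraint 1: contains banned sequence /fv/ → phonotactically illegal
fzevm — violates constraint 3: syllable 1 coda /vm/ has 2 consonants (> 1) → phonotactically illegal
fmkko — violates constraint 4: syllable 1 onset /fmkk/ has 4 consonants (> 3) → phonotactically illegal
No form is phonotactically legal → 0.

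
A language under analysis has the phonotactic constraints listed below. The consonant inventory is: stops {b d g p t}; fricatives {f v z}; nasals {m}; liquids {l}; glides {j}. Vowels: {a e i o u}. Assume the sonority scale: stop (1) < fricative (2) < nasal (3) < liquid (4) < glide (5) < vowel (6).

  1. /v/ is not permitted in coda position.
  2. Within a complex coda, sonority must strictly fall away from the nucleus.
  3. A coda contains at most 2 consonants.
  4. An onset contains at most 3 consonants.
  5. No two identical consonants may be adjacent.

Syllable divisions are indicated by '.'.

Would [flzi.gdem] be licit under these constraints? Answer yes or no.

[flzi.gdem] — σ1 onset /flz/ (3C), coda /∅/ ok; σ2 onset /gd/ (2C), coda /m/ ok → licit

yes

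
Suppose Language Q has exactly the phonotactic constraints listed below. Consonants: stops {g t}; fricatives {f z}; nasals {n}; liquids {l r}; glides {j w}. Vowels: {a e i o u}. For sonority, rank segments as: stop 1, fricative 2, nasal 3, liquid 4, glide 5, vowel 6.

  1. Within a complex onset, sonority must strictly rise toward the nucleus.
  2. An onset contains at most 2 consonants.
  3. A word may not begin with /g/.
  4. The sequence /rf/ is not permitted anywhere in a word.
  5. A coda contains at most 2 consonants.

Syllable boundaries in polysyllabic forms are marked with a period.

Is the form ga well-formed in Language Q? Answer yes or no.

no

ga — violates constraint 3: word begins with /g/ → ill-formed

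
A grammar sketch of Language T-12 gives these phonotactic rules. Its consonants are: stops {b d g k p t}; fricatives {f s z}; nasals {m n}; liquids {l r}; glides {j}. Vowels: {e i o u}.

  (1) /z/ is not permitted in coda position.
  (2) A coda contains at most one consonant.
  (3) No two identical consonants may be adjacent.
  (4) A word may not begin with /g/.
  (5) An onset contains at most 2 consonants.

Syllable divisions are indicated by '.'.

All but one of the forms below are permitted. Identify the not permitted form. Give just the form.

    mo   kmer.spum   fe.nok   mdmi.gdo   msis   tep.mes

mdmi.gdo

mo — σ1 onset /m/, coda /∅/ ok → permitted
kmer.spum — σ1 onset /km/ (2C), coda /r/ ok; σ2 onset /sp/ (2C), coda /m/ ok → permitted
fe.nok — σ1 onset /f/, coda /∅/ ok; σ2 onset /n/, coda /k/ ok → permitted
mdmi.gdo — violates constraint 5: syllable 1 onset /mdm/ has 3 consonants (> 2) → not permitted
msis — σ1 onset /ms/ (2C), coda /s/ ok → permitted
tep.mes — σ1 onset /t/, coda /p/ ok; σ2 onset /m/, coda /s/ ok → permitted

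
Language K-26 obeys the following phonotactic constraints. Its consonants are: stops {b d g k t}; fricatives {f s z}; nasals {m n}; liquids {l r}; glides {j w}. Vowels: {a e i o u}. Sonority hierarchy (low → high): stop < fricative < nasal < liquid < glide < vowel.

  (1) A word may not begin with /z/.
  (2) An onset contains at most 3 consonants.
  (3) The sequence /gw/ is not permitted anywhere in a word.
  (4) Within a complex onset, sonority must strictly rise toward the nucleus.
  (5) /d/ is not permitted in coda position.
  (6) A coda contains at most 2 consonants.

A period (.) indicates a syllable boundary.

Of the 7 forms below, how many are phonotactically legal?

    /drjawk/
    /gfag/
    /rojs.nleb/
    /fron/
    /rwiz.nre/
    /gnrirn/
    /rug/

/drjawk/ — σ1 onset /drj/ (1→4→5 rises), coda /wk/ (2C) ok → phonotactically legal
/gfag/ — σ1 onset /gf/ (1→2 rises), coda /g/ ok → phonotactically legal
/rojs.nleb/ — σ1 onset /r/, coda /js/ (2C) ok; σ2 onset /nl/ (3→4 rises), coda /b/ ok → phonotactically legal
/fron/ — σ1 onset /fr/ (2→4 rises), coda /n/ ok → phonotactically legal
/rwiz.nre/ — σ1 onset /rw/ (4→5 rises), coda /z/ ok; σ2 onset /nr/ (3→4 rises), coda /∅/ ok → phonotactically legal
/gnrirn/ — σ1 onset /gnr/ (1→3→4 rises), coda /rn/ (2C) ok → phonotactically legal
/rug/ — σ1 onset /r/, coda /g/ ok → phonotactically legal
Phonotactically legal: /drjawk/, /gfag/, /rojs.nleb/, /fron/, /rwiz.nre/, /gnrirn/, /rug/ → 7.

7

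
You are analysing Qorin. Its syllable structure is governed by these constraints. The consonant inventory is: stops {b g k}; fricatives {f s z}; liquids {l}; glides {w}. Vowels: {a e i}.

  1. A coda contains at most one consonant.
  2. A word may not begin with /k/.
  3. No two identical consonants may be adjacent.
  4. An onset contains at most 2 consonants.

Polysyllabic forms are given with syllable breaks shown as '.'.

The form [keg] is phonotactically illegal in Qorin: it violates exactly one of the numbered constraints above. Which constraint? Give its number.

2

[keg]: word begins with /k/.
This is a violation of constraint 2: "A word may not begin with /k/."
The remaining constraints (1, 3, 4) are satisfied.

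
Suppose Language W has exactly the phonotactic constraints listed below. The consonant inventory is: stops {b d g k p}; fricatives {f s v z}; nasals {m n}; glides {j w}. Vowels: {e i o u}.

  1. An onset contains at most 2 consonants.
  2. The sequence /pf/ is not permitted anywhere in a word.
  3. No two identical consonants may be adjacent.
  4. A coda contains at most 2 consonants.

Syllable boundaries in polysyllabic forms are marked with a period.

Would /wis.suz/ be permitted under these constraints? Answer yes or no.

no

/wis.suz/ — violates constraint 3: adjacent identical consonants /ss/ → not permitted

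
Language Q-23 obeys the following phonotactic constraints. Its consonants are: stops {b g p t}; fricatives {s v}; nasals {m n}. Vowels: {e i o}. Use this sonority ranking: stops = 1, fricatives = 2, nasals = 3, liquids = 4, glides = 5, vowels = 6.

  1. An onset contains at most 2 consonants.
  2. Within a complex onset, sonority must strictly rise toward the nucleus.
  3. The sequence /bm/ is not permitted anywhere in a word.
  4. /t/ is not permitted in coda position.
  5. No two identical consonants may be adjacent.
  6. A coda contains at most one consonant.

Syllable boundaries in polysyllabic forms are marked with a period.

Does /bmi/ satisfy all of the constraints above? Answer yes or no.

/bmi/ — violates constraint 3: contains banned sequence /bm/ → not permitted

no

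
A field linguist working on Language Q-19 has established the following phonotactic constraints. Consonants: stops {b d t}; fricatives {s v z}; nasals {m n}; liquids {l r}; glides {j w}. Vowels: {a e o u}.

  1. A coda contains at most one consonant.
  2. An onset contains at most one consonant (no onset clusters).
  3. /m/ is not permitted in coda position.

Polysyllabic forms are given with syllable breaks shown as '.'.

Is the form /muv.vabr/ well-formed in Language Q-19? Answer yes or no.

/muv.vabr/ — violates constraint 1: syllable 2 coda /br/ has 2 consonants (> 1) → ill-formed

no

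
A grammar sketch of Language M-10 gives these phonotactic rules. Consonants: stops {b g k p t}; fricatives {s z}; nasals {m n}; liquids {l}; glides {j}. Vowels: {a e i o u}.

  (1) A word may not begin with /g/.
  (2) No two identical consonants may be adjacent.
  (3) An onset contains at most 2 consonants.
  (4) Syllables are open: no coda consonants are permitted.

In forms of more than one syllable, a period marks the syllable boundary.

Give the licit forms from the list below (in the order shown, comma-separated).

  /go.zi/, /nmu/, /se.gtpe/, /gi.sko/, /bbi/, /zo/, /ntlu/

/go.zi/ — violates constraint 1: word begins with /g/ → illicit
/nmu/ — σ1 onset /nm/ (2C), coda /∅/ ok → licit
/se.gtpe/ — violates constraint 3: syllable 2 onset /gtp/ has 3 consonants (> 2) → illicit
/gi.sko/ — violates constraint 1: word begins with /g/ → illicit
/bbi/ — violates constraint 2: adjacent identical consonants /bb/ → illicit
/zo/ — σ1 onset /z/, coda /∅/ ok → licit
/ntlu/ — violates constraint 3: syllable 1 onset /ntl/ has 3 consonants (> 2) → illicit

/nmu/, /zo/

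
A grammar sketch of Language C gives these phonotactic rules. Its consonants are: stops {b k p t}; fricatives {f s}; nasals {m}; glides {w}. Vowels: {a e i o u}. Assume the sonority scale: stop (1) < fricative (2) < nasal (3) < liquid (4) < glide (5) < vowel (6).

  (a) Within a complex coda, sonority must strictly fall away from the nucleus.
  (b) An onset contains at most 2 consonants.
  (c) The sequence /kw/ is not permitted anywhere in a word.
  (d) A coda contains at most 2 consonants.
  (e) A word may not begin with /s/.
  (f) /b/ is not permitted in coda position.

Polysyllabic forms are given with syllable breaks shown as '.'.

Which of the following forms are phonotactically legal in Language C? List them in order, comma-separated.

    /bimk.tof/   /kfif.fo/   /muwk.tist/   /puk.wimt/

/bimk.tof/, /kfif.fo/, /muwk.tist/

/bimk.tof/ — σ1 onset /b/, coda /mk/ (3→1 falls) ok; σ2 onset /t/, coda /f/ ok → phonotactically legal
/kfif.fo/ — σ1 onset /kf/ (2C), coda /f/ ok; σ2 onset /f/, coda /∅/ ok → phonotactically legal
/muwk.tist/ — σ1 onset /m/, coda /wk/ (5→1 falls) ok; σ2 onset /t/, coda /st/ (2→1 falls) ok → phonotactically legal
/puk.wimt/ — violates constraint (c): contains banned sequence /kw/ → phonotactically illegal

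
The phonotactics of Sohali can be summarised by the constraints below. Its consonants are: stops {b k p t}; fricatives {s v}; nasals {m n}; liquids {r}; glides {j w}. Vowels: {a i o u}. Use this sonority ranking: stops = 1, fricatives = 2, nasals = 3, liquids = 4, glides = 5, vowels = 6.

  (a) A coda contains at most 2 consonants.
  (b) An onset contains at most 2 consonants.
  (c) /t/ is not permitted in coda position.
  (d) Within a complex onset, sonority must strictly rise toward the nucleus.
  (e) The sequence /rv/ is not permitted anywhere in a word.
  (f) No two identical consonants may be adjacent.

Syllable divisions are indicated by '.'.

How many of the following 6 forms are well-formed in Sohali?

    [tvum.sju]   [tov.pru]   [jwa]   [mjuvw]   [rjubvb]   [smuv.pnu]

4

[tvum.sju] — σ1 onset /tv/ (1→2 rises), coda /m/ ok; σ2 onset /sj/ (2→5 rises), coda /∅/ ok → well-formed
[tov.pru] — σ1 onset /t/, coda /v/ ok; σ2 onset /pr/ (1→4 rises), coda /∅/ ok → well-formed
[jwa] — violates constraint (d): syllable 1 onset /jw/: /j/ (glide, 5) → /w/ (glide, 5) does not rise → ill-formed
[mjuvw] — σ1 onset /mj/ (3→5 rises), coda /vw/ (2C) ok → well-formed
[rjubvb] — violates constraint (a): syllable 1 coda /bvb/ has 3 consonants (> 2) → ill-formed
[smuv.pnu] — σ1 onset /sm/ (2→3 rises), coda /v/ ok; σ2 onset /pn/ (1→3 rises), coda /∅/ ok → well-formed
Well-formed: [tvum.sju], [tov.pru], [mjuvw], [smuv.pnu] → 4.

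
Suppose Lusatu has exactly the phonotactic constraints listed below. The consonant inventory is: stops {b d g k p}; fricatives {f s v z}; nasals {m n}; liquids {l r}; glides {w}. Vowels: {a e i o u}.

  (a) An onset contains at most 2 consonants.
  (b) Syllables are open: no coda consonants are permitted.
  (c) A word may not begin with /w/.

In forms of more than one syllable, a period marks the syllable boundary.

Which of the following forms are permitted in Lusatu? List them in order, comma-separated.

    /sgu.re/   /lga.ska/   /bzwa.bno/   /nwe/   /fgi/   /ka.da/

/sgu.re/ — σ1 onset /sg/ (2C), coda /∅/ ok; σ2 onset /r/, coda /∅/ ok → permitted
/lga.ska/ — σ1 onset /lg/ (2C), coda /∅/ ok; σ2 onset /sk/ (2C), coda /∅/ ok → permitted
/bzwa.bno/ — violates constraint (a): syllable 1 onset /bzw/ has 3 consonants (> 2) → not permitted
/nwe/ — σ1 onset /nw/ (2C), coda /∅/ ok → permitted
/fgi/ — σ1 onset /fg/ (2C), coda /∅/ ok → permitted
/ka.da/ — σ1 onset /k/, coda /∅/ ok; σ2 onset /d/, coda /∅/ ok → permitted

/sgu.re/, /lga.ska/, /nwe/, /fgi/, /ka.da/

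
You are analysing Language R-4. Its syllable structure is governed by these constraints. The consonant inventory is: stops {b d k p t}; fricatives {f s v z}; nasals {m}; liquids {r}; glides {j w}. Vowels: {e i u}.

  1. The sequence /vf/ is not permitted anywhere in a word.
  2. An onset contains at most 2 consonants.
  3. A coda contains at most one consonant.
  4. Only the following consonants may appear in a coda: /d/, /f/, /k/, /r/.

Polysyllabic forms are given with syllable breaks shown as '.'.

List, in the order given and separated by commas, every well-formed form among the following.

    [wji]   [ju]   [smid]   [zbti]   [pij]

[wji], [ju], [smid]

[wji] — σ1 onset /wj/ (2C), coda /∅/ ok → well-formed
[ju] — σ1 onset /j/, coda /∅/ ok → well-formed
[smid] — σ1 onset /sm/ (2C), coda /d/ ok → well-formed
[zbti] — violates constraint 2: syllable 1 onset /zbt/ has 3 consonants (> 2) → ill-formed
[pij] — violates constraint 4: syllable 1 coda contains /j/, which is not a licensed coda consonant → ill-formed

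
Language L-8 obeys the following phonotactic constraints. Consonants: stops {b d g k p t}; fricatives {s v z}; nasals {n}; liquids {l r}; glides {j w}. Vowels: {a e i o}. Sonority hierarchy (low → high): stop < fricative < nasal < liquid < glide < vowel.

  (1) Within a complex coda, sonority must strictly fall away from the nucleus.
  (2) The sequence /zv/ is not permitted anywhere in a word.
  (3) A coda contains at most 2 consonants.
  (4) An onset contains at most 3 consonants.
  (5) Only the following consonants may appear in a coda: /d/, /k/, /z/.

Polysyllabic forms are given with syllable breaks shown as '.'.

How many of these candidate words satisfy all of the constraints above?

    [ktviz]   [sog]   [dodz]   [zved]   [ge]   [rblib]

[ktviz] — σ1 onset /ktv/ (3C), coda /z/ ok → permitted
[sog] — violates constraint 5: syllable 1 coda contains /g/, which is not a licensed coda consonant → not permitted
[dodz] — violates constraint 1: syllable 1 coda /dz/: /d/ (stop, 1) → /z/ (fricative, 2) does not fall → not permitted
[zved] — violates constraint 2: contains banned sequence /zv/ → not permitted
[ge] — σ1 onset /g/, coda /∅/ ok → permitted
[rblib] — violates constraint 5: syllable 1 coda contains /b/, which is not a licensed coda consonant → not permitted
Permitted: [ktviz], [ge] → 2.

2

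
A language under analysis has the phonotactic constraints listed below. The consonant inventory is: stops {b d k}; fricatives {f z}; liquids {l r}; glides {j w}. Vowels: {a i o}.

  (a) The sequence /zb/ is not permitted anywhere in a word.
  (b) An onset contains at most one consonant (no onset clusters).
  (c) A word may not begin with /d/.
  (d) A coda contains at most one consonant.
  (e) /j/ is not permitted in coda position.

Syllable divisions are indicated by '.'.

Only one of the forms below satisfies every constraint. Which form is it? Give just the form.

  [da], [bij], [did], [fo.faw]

[da] — violates constraint (c): word begins with /d/ → phonotactically illegal
[bij] — violates constraint (e): syllable 1 coda contains /j/ → phonotactically illegal
[did] — violates constraint (c): word begins with /d/ → phonotactically illegal
[fo.faw] — σ1 onset /f/, coda /∅/ ok; σ2 onset /f/, coda /w/ ok → phonotactically legal

[fo.faw]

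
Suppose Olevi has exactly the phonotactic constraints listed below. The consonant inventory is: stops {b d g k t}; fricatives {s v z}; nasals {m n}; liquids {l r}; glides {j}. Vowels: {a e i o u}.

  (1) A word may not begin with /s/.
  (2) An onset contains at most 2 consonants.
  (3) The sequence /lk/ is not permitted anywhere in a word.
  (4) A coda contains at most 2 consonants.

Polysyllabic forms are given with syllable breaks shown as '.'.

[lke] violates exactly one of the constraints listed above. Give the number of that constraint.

3

[lke]: contains banned sequence /lk/.
This is a violation of constraint 3: "The sequence /lk/ is not permitted anywhere in a word."
The remaining constraints (1, 2, 4) are satisfied.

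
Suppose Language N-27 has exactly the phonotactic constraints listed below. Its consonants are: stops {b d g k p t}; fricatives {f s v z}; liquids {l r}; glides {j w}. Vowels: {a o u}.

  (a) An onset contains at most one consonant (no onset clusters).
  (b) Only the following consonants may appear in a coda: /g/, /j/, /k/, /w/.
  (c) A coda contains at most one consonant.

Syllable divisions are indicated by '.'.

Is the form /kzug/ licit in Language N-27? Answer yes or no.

/kzug/ — violates constraint (a): syllable 1 onset /kz/ has 2 consonants (> 1) → illicit

no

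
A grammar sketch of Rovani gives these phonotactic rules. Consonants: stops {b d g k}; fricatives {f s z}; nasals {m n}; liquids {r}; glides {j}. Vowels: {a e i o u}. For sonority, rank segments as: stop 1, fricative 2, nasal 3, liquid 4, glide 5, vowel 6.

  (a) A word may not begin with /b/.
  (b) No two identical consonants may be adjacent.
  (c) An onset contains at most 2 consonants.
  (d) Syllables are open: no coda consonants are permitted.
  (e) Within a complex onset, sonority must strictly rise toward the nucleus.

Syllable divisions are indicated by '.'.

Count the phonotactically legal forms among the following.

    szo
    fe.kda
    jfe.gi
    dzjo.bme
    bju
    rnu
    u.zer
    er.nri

0

szo — violates constraint (e): syllable 1 onset /sz/: /s/ (fricative, 2) → /z/ (fricative, 2) does not rise → phonotactically illegal
fe.kda — violates constraint (e): syllable 2 onset /kd/: /k/ (stop, 1) → /d/ (stop, 1) does not rise → phonotactically illegal
jfe.gi — violates constraint (e): syllable 1 onset /jf/: /j/ (glide, 5) → /f/ (fricative, 2) does not rise → phonotactically illegal
dzjo.bme — violates constraint (c): syllable 1 onset /dzj/ has 3 consonants (> 2) → phonotactically illegal
bju — violates constraint (a): word begins with /b/ → phonotactically illegal
rnu — violates constraint (e): syllable 1 onset /rn/: /r/ (liquid, 4) → /n/ (nasal, 3) does not rise → phonotactically illegal
u.zer — violates constraint (d): syllable 2 coda /r/ has 1 consonant (> 0) → phonotactically illegal
er.nri — violates constraint (d): syllable 1 coda /r/ has 1 consonant (> 0) → phonotactically illegal
No form is phonotactically legal → 0.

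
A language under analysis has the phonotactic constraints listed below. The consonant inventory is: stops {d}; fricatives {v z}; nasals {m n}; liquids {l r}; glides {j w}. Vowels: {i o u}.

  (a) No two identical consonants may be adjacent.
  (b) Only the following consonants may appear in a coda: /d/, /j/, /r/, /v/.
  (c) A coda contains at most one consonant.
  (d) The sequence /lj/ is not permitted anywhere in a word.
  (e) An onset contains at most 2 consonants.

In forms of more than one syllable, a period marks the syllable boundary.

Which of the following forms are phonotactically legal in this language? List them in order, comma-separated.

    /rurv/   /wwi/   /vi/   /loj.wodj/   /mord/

/rurv/ — violates constraint (c): syllable 1 coda /rv/ has 2 consonants (> 1) → phonotactically illegal
/wwi/ — violates constraint (a): adjacent identical consonants /ww/ → phonotactically illegal
/vi/ — σ1 onset /v/, coda /∅/ ok → phonotactically legal
/loj.wodj/ — violates constraint (c): syllable 2 coda /dj/ has 2 consonants (> 1) → phonotactically illegal
/mord/ — violates constraint (c): syllable 1 coda /rd/ has 2 consonants (> 1) → phonotactically illegal

/vi/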